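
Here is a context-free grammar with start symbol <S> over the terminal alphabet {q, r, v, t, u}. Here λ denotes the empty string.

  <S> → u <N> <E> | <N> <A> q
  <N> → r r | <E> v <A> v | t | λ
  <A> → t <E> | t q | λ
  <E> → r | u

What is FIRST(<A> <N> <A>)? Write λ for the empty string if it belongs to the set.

{λ, r, t, u}

FIRST(<A>) = {λ, t}
FIRST(<E>) = {r, u}
FIRST(<N>) = {λ, r, t, u}  (via <E> v <A> v)
FIRST(<S>) = {q, r, t, u}  (via <N> <A> q)
FIRST(<A> <N> <A>): take FIRST of each symbol in turn, carrying on past any symbol whose FIRST contains λ; result {λ, r, t, u}.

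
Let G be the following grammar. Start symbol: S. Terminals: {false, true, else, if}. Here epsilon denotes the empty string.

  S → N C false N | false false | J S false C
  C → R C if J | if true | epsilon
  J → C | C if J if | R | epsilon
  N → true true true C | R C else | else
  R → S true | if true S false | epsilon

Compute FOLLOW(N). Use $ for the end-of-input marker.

{$, else, false, if, true}

FIRST(S) = {else, false, if, true}  (via N C false N, J S false C)
FIRST(R) = {epsilon, else, false, if, true}  (via S true)
FIRST(C) = {epsilon, else, false, if, true}  (via R C if J)
FIRST(J) = {epsilon, else, false, if, true}  (via C, C if J if, R)
FIRST(N) = {else, false, if, true}  (via R C else)
FOLLOW(S) includes $ since S is the start symbol.
FOLLOW(S): in S→J S false C, S is followed by false C with FIRST {false}; in R→S true, S is followed by true with FIRST {true}; in R→if true S false, S is followed by false with FIRST {false}. Thus FOLLOW(S) = {$, false, true}.
FOLLOW(N): in S→N C false N (occurrence 1), N is followed by C false N with FIRST {else, false, if, true}; in S→N C false N (occurrence 2), the suffix after N is empty, so FOLLOW(N) ⊇ FOLLOW(S) = {$, false, true}. Thus FOLLOW(N) = {$, else, false, if, true}.
FOLLOW(C): in S→N C false N, C is followed by false N with FIRST {false}; in S→J S false C, the suffix after C is empty, so FOLLOW(C) ⊇ FOLLOW(S) = {$, false, true}; in C→R C if J, C is followed by if J with FIRST {if}; in J→C, the suffix after C is empty, so FOLLOW(C) ⊇ FOLLOW(J) = {$, else, false, if, true}; in J→C if J if, C is followed by if J if with FIRST {if}; in N→true true true C, the suffix after C is empty, so FOLLOW(C) ⊇ FOLLOW(N) = {$, else, false, if, true}; in N→R C else, C is followed by else with FIRST {else}. Thus FOLLOW(C) = {$, else, false, if, true}.
FOLLOW(J): in S→J S false C, J is followed by S false C with FIRST {else, false, if, true}; in C→R C if J, the suffix after J is empty, so FOLLOW(J) ⊇ FOLLOW(C) = {$, else, false, if, true}; in J→C if J if, J is followed by if with FIRST {if}. Thus FOLLOW(J) = {$, else, false, if, true}.
FOLLOW(R): in C→R C if J, R is followed by C if J with FIRST {else, false, if, true}; in J→R, the suffix after R is empty, so FOLLOW(R) ⊇ FOLLOW(J) = {$, else, false, if, true}; in N→R C else, R is followed by C else with FIRST {else, false, if, true}. Thus FOLLOW(R) = {$, else, false, if, true}.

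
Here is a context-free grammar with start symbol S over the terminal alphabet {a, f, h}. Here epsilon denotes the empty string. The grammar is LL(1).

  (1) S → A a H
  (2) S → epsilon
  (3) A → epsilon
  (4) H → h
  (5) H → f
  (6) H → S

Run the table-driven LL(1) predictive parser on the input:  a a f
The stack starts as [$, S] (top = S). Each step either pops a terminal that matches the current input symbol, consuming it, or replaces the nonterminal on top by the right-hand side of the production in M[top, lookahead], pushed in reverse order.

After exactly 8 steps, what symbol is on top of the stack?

f

     Stack    Input    Action
  1  $ S      a a f $  expand S → A a H
  2  $ H a A  a a f $  expand A → epsilon
  3  $ H a    a a f $  match a
  4  $ H      a f $    expand H → S
  5  $ S      a f $    expand S → A a H
  6  $ H a A  a f $    expand A → epsilon
  7  $ H a    a f $    match a
  8  $ H      f $      expand H → f
Stack after step 8: $ f (top = f).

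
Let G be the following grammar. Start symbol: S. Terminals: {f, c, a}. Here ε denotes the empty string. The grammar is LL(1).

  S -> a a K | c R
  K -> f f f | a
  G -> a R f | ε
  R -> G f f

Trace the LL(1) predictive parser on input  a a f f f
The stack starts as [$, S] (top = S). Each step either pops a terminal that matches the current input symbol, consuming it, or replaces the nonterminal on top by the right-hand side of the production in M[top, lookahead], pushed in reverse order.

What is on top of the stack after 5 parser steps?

step 1: stack=$ S  input=a a f f f $  — expand S -> a a K
step 2: stack=$ K a a  input=a a f f f $  — match a
step 3: stack=$ K a  input=a f f f $  — match a
step 4: stack=$ K  input=f f f $  — expand K -> f f f
step 5: stack=$ f f f  input=f f f $  — match f
Stack after step 5: $ f f (top = f).

f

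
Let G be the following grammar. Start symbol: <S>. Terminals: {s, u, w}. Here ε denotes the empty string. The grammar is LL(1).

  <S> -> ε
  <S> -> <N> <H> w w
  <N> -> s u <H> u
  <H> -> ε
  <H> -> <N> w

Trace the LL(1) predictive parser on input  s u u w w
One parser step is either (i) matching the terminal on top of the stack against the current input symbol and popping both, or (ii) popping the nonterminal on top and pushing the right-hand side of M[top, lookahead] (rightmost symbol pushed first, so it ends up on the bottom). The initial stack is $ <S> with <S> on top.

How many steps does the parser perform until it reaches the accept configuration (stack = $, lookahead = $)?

     Stack                Input        Action
  1  $ <S>                s u u w w $  expand <S> -> <N> <H> w w
  2  $ w w <H> <N>        s u u w w $  expand <N> -> s u <H> u
  3  $ w w <H> u <H> u s  s u u w w $  match s
  4  $ w w <H> u <H> u    u u w w $    match u
  5  $ w w <H> u <H>      u w w $      expand <H> -> ε
  6  $ w w <H> u          u w w $      match u
  7  $ w w <H>            w w $        expand <H> -> ε
  8  $ w w                w w $        match w
  9  $ w                  w $          match w
Accept reached after 9 steps.

9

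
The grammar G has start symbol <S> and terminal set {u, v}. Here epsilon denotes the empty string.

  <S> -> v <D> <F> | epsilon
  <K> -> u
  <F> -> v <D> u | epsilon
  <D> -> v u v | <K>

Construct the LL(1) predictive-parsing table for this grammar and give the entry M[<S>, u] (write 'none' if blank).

FIRST(<S>): from <S>->v <D> <F> we get {v}; from <S>->epsilon we get {epsilon}. So FIRST(<S>) = {epsilon, v}.
FIRST(<K>): from <K>->u we get {u}. So FIRST(<K>) = {u}.
FIRST(<F>): from <F>->v <D> u we get {v}; from <F>->epsilon we get {epsilon}. So FIRST(<F>) = {epsilon, v}.
FIRST(<D>): from <D>->v u v we get {v}; from <D>-><K> we get {u}. So FIRST(<D>) = {u, v}.
FOLLOW(<S>) includes $ since <S> is the start symbol.
FOLLOW(<S>): <S> appears on no right-hand side. Thus FOLLOW(<S>) = {$}.
For <S> -> v <D> <F>: FIRST(v <D> <F>) = {v}, so it goes in M[<S>, t] for t ∈ {v}.
For <S> -> epsilon: FIRST(epsilon) = {epsilon}, so it goes in M[<S>, t] for t ∈ {}; since epsilon ∈ FIRST, also for every t ∈ FOLLOW(<S>) = {$}.
None of these place a production in M[<S>, u].

none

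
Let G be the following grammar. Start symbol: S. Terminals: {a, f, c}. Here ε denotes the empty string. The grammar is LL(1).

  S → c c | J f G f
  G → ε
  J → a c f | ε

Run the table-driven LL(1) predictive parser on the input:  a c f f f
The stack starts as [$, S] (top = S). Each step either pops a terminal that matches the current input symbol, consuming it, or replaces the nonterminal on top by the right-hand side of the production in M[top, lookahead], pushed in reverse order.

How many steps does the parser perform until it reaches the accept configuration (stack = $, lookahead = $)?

step 1: stack=$ S  input=a c f f f $  — expand S → J f G f
step 2: stack=$ f G f J  input=a c f f f $  — expand J → a c f
step 3: stack=$ f G f f c a  input=a c f f f $  — match a
step 4: stack=$ f G f f c  input=c f f f $  — match c
step 5: stack=$ f G f f  input=f f f $  — match f
step 6: stack=$ f G f  input=f f $  — match f
step 7: stack=$ f G  input=f $  — expand G → ε
step 8: stack=$ f  input=f $  — match f
Accept reached after 8 steps.

8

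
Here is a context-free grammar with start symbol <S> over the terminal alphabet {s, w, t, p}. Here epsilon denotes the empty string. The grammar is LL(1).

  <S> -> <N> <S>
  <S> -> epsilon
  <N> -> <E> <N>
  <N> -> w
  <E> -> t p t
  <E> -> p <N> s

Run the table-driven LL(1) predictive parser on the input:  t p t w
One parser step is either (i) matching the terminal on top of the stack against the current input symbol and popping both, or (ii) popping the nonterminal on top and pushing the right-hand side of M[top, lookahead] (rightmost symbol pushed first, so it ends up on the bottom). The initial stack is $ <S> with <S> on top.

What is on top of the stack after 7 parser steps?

step 1: stack=$ <S>  input=t p t w $  — expand <S> -> <N> <S>
step 2: stack=$ <S> <N>  input=t p t w $  — expand <N> -> <E> <N>
step 3: stack=$ <S> <N> <E>  input=t p t w $  — expand <E> -> t p t
step 4: stack=$ <S> <N> t p t  input=t p t w $  — match t
step 5: stack=$ <S> <N> t p  input=p t w $  — match p
step 6: stack=$ <S> <N> t  input=t w $  — match t
step 7: stack=$ <S> <N>  input=w $  — expand <N> -> w
Stack after step 7: $ <S> w (top = w).

w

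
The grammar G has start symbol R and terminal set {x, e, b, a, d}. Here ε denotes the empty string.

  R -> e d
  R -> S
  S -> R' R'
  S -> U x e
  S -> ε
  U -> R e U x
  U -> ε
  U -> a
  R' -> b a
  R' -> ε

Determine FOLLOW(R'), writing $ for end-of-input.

{$, b, e}

FIRST(R'): from R'->b a we get {b}; from R'->ε we get {ε}. So FIRST(R') = {ε, b}.
FIRST(R): from R->e d we get {e}; from R->S we get {ε, a, b, e, x}. So FIRST(R) = {ε, a, b, e, x}.
FIRST(U): from U->R e U x we get {a, b, e, x}; from U->ε we get {ε}; from U->a we get {a}. So FIRST(U) = {ε, a, b, e, x}.
FIRST(S): from S->R' R' we get {ε, b}; from S->U x e we get {a, b, e, x}; from S->ε we get {ε}. So FIRST(S) = {ε, a, b, e, x}.
FOLLOW(R) includes $ since R is the start symbol.
FOLLOW(R): in U->R e U x, R is followed by e U x with FIRST {e}. Thus FOLLOW(R) = {$, e}.
FOLLOW(S): in R->S, the suffix after S is empty, so FOLLOW(S) ⊇ FOLLOW(R) = {$, e}. Thus FOLLOW(S) = {$, e}.
FOLLOW(U): in S->U x e, U is followed by x e with FIRST {x}; in U->R e U x, U is followed by x with FIRST {x}. Thus FOLLOW(U) = {x}.
FOLLOW(R'): in S->R' R' (occurrence 1), R' is followed by R' with FIRST {ε, b}; in S->R' R' (occurrence 1), the suffix after R' is nullable, so FOLLOW(R') ⊇ FOLLOW(S) = {$, e}; in S->R' R' (occurrence 2), the suffix after R' is empty, so FOLLOW(R') ⊇ FOLLOW(S) = {$, e}. Thus FOLLOW(R') = {$, b, e}.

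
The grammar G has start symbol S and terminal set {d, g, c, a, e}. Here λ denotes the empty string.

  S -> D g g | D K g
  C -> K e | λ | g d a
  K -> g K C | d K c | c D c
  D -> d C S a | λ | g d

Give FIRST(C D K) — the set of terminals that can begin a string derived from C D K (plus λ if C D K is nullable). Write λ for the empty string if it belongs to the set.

FIRST(K) = {c, d, g}
FIRST(D) = {λ, d, g}
FIRST(S) = {c, d, g}  (via D g g, D K g)
FIRST(C) = {λ, c, d, g}  (via K e)
FIRST(C D K): take FIRST of each symbol in turn, carrying on past any symbol whose FIRST contains λ; result {c, d, g}.

{c, d, g}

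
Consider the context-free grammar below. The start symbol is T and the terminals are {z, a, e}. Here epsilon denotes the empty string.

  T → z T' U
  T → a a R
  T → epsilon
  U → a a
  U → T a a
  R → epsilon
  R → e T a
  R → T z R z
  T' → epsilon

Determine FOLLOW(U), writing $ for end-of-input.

FIRST(T): from T→z T' U we get {z}; from T→a a R we get {a}; from T→epsilon we get {epsilon}. So FIRST(T) = {epsilon, a, z}.
FIRST(T'): from T'→epsilon we get {epsilon}. So FIRST(T') = {epsilon}.
FIRST(U): from U→a a we get {a}; from U→T a a we get {a, z}. So FIRST(U) = {a, z}.
FIRST(R): from R→epsilon we get {epsilon}; from R→e T a we get {e}; from R→T z R z we get {a, z}. So FIRST(R) = {epsilon, a, e, z}.
FOLLOW(T) includes $ since T is the start symbol.
FOLLOW(T): in U→T a a, T is followed by a a with FIRST {a}; in R→e T a, T is followed by a with FIRST {a}; in R→T z R z, T is followed by z R z with FIRST {z}. Thus FOLLOW(T) = {$, a, z}.
FOLLOW(U): in T→z T' U, the suffix after U is empty, so FOLLOW(U) ⊇ FOLLOW(T) = {$, a, z}. Thus FOLLOW(U) = {$, a, z}.
FOLLOW(R): in T→a a R, the suffix after R is empty, so FOLLOW(R) ⊇ FOLLOW(T) = {$, a, z}; in R→T z R z, R is followed by z with FIRST {z}. Thus FOLLOW(R) = {$, a, z}.
FOLLOW(T'): in T→z T' U, T' is followed by U with FIRST {a, z}. Thus FOLLOW(T') = {a, z}.

{$, a, z}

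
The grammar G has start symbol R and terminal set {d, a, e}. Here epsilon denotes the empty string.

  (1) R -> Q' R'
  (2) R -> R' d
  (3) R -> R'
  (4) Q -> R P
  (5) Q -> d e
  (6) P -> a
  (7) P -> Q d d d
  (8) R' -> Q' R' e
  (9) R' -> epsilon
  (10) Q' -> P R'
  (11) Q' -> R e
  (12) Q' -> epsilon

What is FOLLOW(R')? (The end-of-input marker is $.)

FIRST(R): from R->Q' R' we get {epsilon, a, d, e}; from R->R' d we get {a, d, e}; from R->R' we get {epsilon, a, d, e}. So FIRST(R) = {epsilon, a, d, e}.
FIRST(Q): from Q->R P we get {a, d, e}; from Q->d e we get {d}. So FIRST(Q) = {a, d, e}.
FIRST(P): from P->a we get {a}; from P->Q d d d we get {a, d, e}. So FIRST(P) = {a, d, e}.
FIRST(Q'): from Q'->P R' we get {a, d, e}; from Q'->R e we get {a, d, e}; from Q'->epsilon we get {epsilon}. So FIRST(Q') = {epsilon, a, d, e}.
FIRST(R'): from R'->Q' R' e we get {a, d, e}; from R'->epsilon we get {epsilon}. So FIRST(R') = {epsilon, a, d, e}.
FOLLOW(R) includes $ since R is the start symbol.
FOLLOW(R): in Q->R P, R is followed by P with FIRST {a, d, e}; in Q'->R e, R is followed by e with FIRST {e}. Thus FOLLOW(R) = {$, a, d, e}.
FOLLOW(Q): in P->Q d d d, Q is followed by d d d with FIRST {d}. Thus FOLLOW(Q) = {d}.
FOLLOW(Q'): in R->Q' R', Q' is followed by R' with FIRST {epsilon, a, d, e}; in R->Q' R', the suffix after Q' is nullable, so FOLLOW(Q') ⊇ FOLLOW(R) = {$, a, d, e}; in R'->Q' R' e, Q' is followed by R' e with FIRST {a, d, e}. Thus FOLLOW(Q') = {$, a, d, e}.
FOLLOW(P): in Q->R P, the suffix after P is empty, so FOLLOW(P) ⊇ FOLLOW(Q) = {d}; in Q'->P R', P is followed by R' with FIRST {epsilon, a, d, e}; in Q'->P R', the suffix after P is nullable, so FOLLOW(P) ⊇ FOLLOW(Q') = {$, a, d, e}. Thus FOLLOW(P) = {$, a, d, e}.
FOLLOW(R'): in R->Q' R', the suffix after R' is empty, so FOLLOW(R') ⊇ FOLLOW(R) = {$, a, d, e}; in R->R' d, R' is followed by d with FIRST {d}; in R->R', the suffix after R' is empty, so FOLLOW(R') ⊇ FOLLOW(R) = {$, a, d, e}; in R'->Q' R' e, R' is followed by e with FIRST {e}; in Q'->P R', the suffix after R' is empty, so FOLLOW(R') ⊇ FOLLOW(Q') = {$, a, d, e}. Thus FOLLOW(R') = {$, a, d, e}.

{$, a, d, e}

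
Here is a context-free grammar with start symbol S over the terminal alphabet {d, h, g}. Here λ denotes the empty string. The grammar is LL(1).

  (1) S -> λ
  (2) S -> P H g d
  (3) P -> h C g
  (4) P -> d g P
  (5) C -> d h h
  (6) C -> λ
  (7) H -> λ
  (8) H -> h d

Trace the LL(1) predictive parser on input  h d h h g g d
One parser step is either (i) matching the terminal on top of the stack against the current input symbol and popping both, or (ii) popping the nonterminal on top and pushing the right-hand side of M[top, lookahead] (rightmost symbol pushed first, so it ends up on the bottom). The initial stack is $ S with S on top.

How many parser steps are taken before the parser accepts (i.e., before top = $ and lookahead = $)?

11

      Stack            Input            Action
   1  $ S              h d h h g g d $  expand S -> P H g d
   2  $ d g H P        h d h h g g d $  expand P -> h C g
   3  $ d g H g C h    h d h h g g d $  match h
   4  $ d g H g C      d h h g g d $    expand C -> d h h
   5  $ d g H g h h d  d h h g g d $    match d
   6  $ d g H g h h    h h g g d $      match h
   7  $ d g H g h      h g g d $        match h
   8  $ d g H g        g g d $          match g
   9  $ d g H          g d $            expand H -> λ
  10  $ d g            g d $            match g
  11  $ d              d $              match d
Accept reached after 11 steps.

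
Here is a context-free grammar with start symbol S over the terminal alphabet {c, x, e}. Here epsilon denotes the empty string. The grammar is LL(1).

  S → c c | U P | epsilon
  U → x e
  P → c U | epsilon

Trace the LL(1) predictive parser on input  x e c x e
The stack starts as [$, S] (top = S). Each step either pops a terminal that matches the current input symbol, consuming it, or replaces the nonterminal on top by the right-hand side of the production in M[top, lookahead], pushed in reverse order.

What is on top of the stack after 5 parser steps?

step 1: stack=$ S  input=x e c x e $  — expand S → U P
step 2: stack=$ P U  input=x e c x e $  — expand U → x e
step 3: stack=$ P e x  input=x e c x e $  — match x
step 4: stack=$ P e  input=e c x e $  — match e
step 5: stack=$ P  input=c x e $  — expand P → c U
Stack after step 5: $ U c (top = c).

c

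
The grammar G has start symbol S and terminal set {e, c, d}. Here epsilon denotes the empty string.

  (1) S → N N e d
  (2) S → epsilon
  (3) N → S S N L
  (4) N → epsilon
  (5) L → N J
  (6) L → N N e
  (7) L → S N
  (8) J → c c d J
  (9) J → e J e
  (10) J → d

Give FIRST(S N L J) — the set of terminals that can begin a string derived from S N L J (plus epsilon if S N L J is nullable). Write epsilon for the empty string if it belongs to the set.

FIRST(J) = {c, d, e}
FIRST(S) = {epsilon, c, d, e}  (via N N e d)
FIRST(N) = {epsilon, c, d, e}  (via S S N L)
FIRST(L) = {epsilon, c, d, e}  (via N J, N N e, S N)
FIRST(S N L J): take FIRST of each symbol in turn, carrying on past any symbol whose FIRST contains epsilon; result {c, d, e}.

{c, d, e}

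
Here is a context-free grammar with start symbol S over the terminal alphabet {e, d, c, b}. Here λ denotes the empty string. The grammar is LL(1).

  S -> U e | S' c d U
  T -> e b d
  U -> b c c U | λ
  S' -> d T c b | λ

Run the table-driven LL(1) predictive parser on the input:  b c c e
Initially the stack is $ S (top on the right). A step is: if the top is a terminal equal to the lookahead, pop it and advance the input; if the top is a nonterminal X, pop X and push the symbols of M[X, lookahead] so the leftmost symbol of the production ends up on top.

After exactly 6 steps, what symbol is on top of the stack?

e

step 1: stack=$ S  input=b c c e $  — expand S -> U e
step 2: stack=$ e U  input=b c c e $  — expand U -> b c c U
step 3: stack=$ e U c c b  input=b c c e $  — match b
step 4: stack=$ e U c c  input=c c e $  — match c
step 5: stack=$ e U c  input=c e $  — match c
step 6: stack=$ e U  input=e $  — expand U -> λ
Stack after step 6: $ e (top = e).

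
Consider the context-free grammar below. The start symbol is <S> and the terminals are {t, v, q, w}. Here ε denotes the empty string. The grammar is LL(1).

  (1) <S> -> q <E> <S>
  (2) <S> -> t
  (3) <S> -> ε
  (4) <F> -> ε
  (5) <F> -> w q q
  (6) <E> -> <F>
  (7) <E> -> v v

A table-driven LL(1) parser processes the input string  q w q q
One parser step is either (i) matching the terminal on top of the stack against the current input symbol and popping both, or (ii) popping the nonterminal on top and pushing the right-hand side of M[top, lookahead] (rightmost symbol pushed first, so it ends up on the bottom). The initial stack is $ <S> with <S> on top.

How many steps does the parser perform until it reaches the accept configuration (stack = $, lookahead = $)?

     Stack        Input      Action
  1  $ <S>        q w q q $  expand <S> -> q <E> <S>
  2  $ <S> <E> q  q w q q $  match q
  3  $ <S> <E>    w q q $    expand <E> -> <F>
  4  $ <S> <F>    w q q $    expand <F> -> w q q
  5  $ <S> q q w  w q q $    match w
  6  $ <S> q q    q q $      match q
  7  $ <S> q      q $        match q
  8  $ <S>        $          expand <S> -> ε
Accept reached after 8 steps.

8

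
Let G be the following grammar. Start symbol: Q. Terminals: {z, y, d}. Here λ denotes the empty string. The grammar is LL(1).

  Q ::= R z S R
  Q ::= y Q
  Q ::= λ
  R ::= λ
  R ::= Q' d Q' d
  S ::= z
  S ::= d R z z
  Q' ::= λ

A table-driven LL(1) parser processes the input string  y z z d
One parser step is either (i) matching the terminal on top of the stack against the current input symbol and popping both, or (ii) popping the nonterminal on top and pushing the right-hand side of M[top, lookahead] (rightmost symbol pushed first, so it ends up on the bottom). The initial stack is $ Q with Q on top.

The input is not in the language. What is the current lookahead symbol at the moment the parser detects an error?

step 1: stack=$ Q  input=y z z d $  — expand Q ::= y Q
step 2: stack=$ Q y  input=y z z d $  — match y
step 3: stack=$ Q  input=z z d $  — expand Q ::= R z S R
step 4: stack=$ R S z R  input=z z d $  — expand R ::= λ
step 5: stack=$ R S z  input=z z d $  — match z
step 6: stack=$ R S  input=z d $  — expand S ::= z
step 7: stack=$ R z  input=z d $  — match z
step 8: stack=$ R  input=d $  — expand R ::= Q' d Q' d
step 9: stack=$ d Q' d Q'  input=d $  — expand Q' ::= λ
step 10: stack=$ d Q' d  input=d $  — match d
step 11: stack=$ d Q'  input=$  — error: M[Q', $] is empty

$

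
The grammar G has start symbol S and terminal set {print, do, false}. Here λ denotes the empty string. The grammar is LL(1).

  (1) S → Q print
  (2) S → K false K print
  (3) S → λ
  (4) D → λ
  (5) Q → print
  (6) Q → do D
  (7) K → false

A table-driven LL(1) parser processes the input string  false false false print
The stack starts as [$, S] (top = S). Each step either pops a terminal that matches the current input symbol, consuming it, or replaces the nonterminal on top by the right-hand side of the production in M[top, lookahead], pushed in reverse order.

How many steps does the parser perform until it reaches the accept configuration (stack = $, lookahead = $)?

7

step 1: stack=$ S  input=false false false print $  — expand S → K false K print
step 2: stack=$ print K false K  input=false false false print $  — expand K → false
step 3: stack=$ print K false false  input=false false false print $  — match false
step 4: stack=$ print K false  input=false false print $  — match false
step 5: stack=$ print K  input=false print $  — expand K → false
step 6: stack=$ print false  input=false print $  — match false
step 7: stack=$ print  input=print $  — match print
Accept reached after 7 steps.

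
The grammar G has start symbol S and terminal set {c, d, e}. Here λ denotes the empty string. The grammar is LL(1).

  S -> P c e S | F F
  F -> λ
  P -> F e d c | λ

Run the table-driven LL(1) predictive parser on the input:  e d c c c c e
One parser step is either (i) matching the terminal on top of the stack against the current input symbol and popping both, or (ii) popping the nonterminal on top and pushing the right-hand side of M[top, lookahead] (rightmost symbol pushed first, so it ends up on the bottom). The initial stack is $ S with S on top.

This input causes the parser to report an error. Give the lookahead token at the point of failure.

c

     Stack            Input            Action
  1  $ S              e d c c c c e $  expand S -> P c e S
  2  $ S e c P        e d c c c c e $  expand P -> F e d c
  3  $ S e c c d e F  e d c c c c e $  expand F -> λ
  4  $ S e c c d e    e d c c c c e $  match e
  5  $ S e c c d      d c c c c e $    match d
  6  $ S e c c        c c c c e $      match c
  7  $ S e c          c c c e $        match c
  8  $ S e            c c e $          error: top is terminal e but lookahead is c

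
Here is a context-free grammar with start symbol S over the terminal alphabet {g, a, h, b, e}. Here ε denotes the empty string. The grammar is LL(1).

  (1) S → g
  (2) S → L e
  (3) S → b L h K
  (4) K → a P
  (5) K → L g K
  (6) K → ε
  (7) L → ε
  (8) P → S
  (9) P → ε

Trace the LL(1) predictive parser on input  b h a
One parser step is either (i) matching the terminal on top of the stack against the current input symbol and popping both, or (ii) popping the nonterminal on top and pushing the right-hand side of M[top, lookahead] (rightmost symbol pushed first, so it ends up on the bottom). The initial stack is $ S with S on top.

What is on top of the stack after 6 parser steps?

P

     Stack      Input    Action
  1  $ S        b h a $  expand S → b L h K
  2  $ K h L b  b h a $  match b
  3  $ K h L    h a $    expand L → ε
  4  $ K h      h a $    match h
  5  $ K        a $      expand K → a P
  6  $ P a      a $      match a
Stack after step 6: $ P (top = P).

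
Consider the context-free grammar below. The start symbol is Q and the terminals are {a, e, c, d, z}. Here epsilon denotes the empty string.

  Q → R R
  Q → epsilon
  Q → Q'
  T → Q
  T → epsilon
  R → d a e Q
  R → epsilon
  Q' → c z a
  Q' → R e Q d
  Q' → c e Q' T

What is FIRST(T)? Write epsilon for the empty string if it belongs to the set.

{epsilon, c, d, e}

FIRST(R) = {epsilon, d}
FIRST(Q') = {c, d, e}  (via R e Q d)
FIRST(Q) = {epsilon, c, d, e}  (via R R, Q')
FIRST(T) = {epsilon, c, d, e}  (via Q)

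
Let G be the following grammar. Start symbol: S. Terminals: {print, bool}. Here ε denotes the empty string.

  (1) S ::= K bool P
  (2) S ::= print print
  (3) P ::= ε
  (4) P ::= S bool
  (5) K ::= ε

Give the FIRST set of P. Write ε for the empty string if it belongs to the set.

FIRST(K) = {ε}
FIRST(S) = {bool, print}  (via K bool P)
FIRST(P) = {ε, bool, print}  (via S bool)

{ε, bool, print}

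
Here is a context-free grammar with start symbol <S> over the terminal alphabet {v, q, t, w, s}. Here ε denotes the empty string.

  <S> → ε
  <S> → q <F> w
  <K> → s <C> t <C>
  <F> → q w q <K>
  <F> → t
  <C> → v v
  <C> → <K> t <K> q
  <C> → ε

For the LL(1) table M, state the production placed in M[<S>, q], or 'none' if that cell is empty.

FIRST(<S>) = {ε, q}
FIRST(<K>) = {s}
FIRST(<F>) = {q, t}
FIRST(<C>) = {ε, s, v}  (via <K> t <K> q)
FOLLOW(<S>) includes $ since <S> is the start symbol.
FOLLOW(<S>): <S> appears on no right-hand side. Thus FOLLOW(<S>) = {$}.
For <S> → ε: FIRST(ε) = {ε}, so it goes in M[<S>, t] for t ∈ {}; since ε ∈ FIRST, also for every t ∈ FOLLOW(<S>) = {$}.
For <S> → q <F> w: FIRST(q <F> w) = {q}, so it goes in M[<S>, t] for t ∈ {q}.

<S> → q <F> w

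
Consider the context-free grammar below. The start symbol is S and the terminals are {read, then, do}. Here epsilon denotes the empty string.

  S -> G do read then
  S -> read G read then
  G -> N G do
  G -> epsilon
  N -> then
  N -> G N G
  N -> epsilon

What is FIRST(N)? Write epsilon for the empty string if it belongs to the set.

FIRST(S) = {do, read, then}  (via G do read then)
FIRST(G) = {epsilon, do, then}  (via N G do)
FIRST(N) = {epsilon, do, then}  (via G N G)

{epsilon, do, then}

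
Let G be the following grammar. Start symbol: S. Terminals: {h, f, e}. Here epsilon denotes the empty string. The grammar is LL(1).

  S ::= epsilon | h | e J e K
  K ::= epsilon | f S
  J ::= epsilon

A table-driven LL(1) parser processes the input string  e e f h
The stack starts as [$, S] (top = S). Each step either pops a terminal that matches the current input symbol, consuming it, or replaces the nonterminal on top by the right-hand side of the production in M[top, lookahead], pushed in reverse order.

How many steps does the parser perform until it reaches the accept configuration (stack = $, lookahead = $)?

8

     Stack      Input      Action
  1  $ S        e e f h $  expand S ::= e J e K
  2  $ K e J e  e e f h $  match e
  3  $ K e J    e f h $    expand J ::= epsilon
  4  $ K e      e f h $    match e
  5  $ K        f h $      expand K ::= f S
  6  $ S f      f h $      match f
  7  $ S        h $        expand S ::= h
  8  $ h        h $        match h
Accept reached after 8 steps.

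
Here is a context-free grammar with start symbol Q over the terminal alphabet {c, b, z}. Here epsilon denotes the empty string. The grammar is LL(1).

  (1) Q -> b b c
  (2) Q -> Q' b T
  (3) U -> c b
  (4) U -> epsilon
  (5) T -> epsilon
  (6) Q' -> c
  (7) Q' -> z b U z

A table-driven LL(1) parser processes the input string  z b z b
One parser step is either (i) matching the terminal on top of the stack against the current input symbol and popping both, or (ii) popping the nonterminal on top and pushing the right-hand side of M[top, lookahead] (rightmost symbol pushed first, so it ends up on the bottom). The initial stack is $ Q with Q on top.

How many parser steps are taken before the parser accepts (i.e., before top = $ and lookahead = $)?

step 1: stack=$ Q  input=z b z b $  — expand Q -> Q' b T
step 2: stack=$ T b Q'  input=z b z b $  — expand Q' -> z b U z
step 3: stack=$ T b z U b z  input=z b z b $  — match z
step 4: stack=$ T b z U b  input=b z b $  — match b
step 5: stack=$ T b z U  input=z b $  — expand U -> epsilon
step 6: stack=$ T b z  input=z b $  — match z
step 7: stack=$ T b  input=b $  — match b
step 8: stack=$ T  input=$  — expand T -> epsilon
Accept reached after 8 steps.

8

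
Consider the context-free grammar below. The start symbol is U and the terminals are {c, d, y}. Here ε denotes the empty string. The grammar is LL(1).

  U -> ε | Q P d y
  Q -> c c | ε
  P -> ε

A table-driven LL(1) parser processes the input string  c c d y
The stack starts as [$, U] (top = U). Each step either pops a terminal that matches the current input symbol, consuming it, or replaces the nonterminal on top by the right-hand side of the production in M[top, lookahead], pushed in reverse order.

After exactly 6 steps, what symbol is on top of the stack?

     Stack        Input      Action
  1  $ U          c c d y $  expand U -> Q P d y
  2  $ y d P Q    c c d y $  expand Q -> c c
  3  $ y d P c c  c c d y $  match c
  4  $ y d P c    c d y $    match c
  5  $ y d P      d y $      expand P -> ε
  6  $ y d        d y $      match d
Stack after step 6: $ y (top = y).

y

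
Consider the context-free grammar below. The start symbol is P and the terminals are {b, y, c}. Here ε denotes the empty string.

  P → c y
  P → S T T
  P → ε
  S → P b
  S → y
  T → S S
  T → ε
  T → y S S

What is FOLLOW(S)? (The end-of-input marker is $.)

{$, b, c, y}

FIRST(P) = {ε, b, c, y}  (via S T T)
FIRST(S) = {b, c, y}  (via P b)
FIRST(T) = {ε, b, c, y}  (via S S)
FOLLOW(P) includes $ since P is the start symbol.
FOLLOW(P): in S→P b, P is followed by b with FIRST {b}. Thus FOLLOW(P) = {$, b}.
FOLLOW(T): in P→S T T (occurrence 1), T is followed by T with FIRST {ε, b, c, y}; in P→S T T (occurrence 1), the suffix after T is nullable, so FOLLOW(T) ⊇ FOLLOW(P) = {$, b}; in P→S T T (occurrence 2), the suffix after T is empty, so FOLLOW(T) ⊇ FOLLOW(P) = {$, b}. Thus FOLLOW(T) = {$, b, c, y}.
FOLLOW(S): in P→S T T, S is followed by T T with FIRST {ε, b, c, y}; in P→S T T, the suffix after S is nullable, so FOLLOW(S) ⊇ FOLLOW(P) = {$, b}; in T→S S (occurrence 1), S is followed by S with FIRST {b, c, y}; in T→S S (occurrence 2), the suffix after S is empty, so FOLLOW(S) ⊇ FOLLOW(T) = {$, b, c, y}; in T→y S S (occurrence 1), S is followed by S with FIRST {b, c, y}; in T→y S S (occurrence 2), the suffix after S is empty, so FOLLOW(S) ⊇ FOLLOW(T) = {$, b, c, y}. Thus FOLLOW(S) = {$, b, c, y}.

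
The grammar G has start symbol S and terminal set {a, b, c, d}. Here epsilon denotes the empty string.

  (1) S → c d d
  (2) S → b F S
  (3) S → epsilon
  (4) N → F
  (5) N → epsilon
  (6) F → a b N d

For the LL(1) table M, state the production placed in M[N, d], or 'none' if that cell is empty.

FIRST(S): from S→c d d we get {c}; from S→b F S we get {b}; from S→epsilon we get {epsilon}. So FIRST(S) = {epsilon, b, c}.
FIRST(F): from F→a b N d we get {a}. So FIRST(F) = {a}.
FIRST(N): from N→F we get {a}; from N→epsilon we get {epsilon}. So FIRST(N) = {epsilon, a}.
FOLLOW(S) includes $ since S is the start symbol.
FOLLOW(N): in F→a b N d, N is followed by d with FIRST {d}. Thus FOLLOW(N) = {d}.
For N → F: FIRST(F) = {a}, so it goes in M[N, t] for t ∈ {a}.
For N → epsilon: FIRST(epsilon) = {epsilon}, so it goes in M[N, t] for t ∈ {}; since epsilon ∈ FIRST, also for every t ∈ FOLLOW(N) = {d}.

N → epsilon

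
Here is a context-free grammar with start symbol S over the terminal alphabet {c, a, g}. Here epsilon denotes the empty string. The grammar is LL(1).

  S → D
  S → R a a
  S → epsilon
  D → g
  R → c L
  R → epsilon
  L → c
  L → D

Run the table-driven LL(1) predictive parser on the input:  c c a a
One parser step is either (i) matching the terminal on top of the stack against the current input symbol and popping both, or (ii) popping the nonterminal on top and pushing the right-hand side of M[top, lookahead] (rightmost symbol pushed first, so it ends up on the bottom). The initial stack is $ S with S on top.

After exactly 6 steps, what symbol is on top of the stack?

a

     Stack      Input      Action
  1  $ S        c c a a $  expand S → R a a
  2  $ a a R    c c a a $  expand R → c L
  3  $ a a L c  c c a a $  match c
  4  $ a a L    c a a $    expand L → c
  5  $ a a c    c a a $    match c
  6  $ a a      a a $      match a
Stack after step 6: $ a (top = a).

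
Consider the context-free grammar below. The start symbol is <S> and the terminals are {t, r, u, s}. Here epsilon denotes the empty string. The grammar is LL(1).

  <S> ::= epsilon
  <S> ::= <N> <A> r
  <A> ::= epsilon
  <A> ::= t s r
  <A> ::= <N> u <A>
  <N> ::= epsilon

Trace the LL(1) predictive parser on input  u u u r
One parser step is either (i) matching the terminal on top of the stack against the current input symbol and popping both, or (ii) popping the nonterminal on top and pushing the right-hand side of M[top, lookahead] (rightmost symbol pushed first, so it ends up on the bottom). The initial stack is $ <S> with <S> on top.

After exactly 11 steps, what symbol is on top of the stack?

step 1: stack=$ <S>  input=u u u r $  — expand <S> ::= <N> <A> r
step 2: stack=$ r <A> <N>  input=u u u r $  — expand <N> ::= epsilon
step 3: stack=$ r <A>  input=u u u r $  — expand <A> ::= <N> u <A>
step 4: stack=$ r <A> u <N>  input=u u u r $  — expand <N> ::= epsilon
step 5: stack=$ r <A> u  input=u u u r $  — match u
step 6: stack=$ r <A>  input=u u r $  — expand <A> ::= <N> u <A>
step 7: stack=$ r <A> u <N>  input=u u r $  — expand <N> ::= epsilon
step 8: stack=$ r <A> u  input=u u r $  — match u
step 9: stack=$ r <A>  input=u r $  — expand <A> ::= <N> u <A>
step 10: stack=$ r <A> u <N>  input=u r $  — expand <N> ::= epsilon
step 11: stack=$ r <A> u  input=u r $  — match u
Stack after step 11: $ r <A> (top = <A>).

<A>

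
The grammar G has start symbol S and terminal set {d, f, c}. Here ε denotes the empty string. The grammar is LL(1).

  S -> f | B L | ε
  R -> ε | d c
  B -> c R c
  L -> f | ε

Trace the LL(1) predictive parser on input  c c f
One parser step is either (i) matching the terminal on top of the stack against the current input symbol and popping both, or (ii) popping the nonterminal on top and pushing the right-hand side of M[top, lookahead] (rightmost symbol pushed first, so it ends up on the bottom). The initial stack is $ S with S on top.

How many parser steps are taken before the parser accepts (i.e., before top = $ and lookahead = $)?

7

step 1: stack=$ S  input=c c f $  — expand S -> B L
step 2: stack=$ L B  input=c c f $  — expand B -> c R c
step 3: stack=$ L c R c  input=c c f $  — match c
step 4: stack=$ L c R  input=c f $  — expand R -> ε
step 5: stack=$ L c  input=c f $  — match c
step 6: stack=$ L  input=f $  — expand L -> f
step 7: stack=$ f  input=f $  — match f
Accept reached after 7 steps.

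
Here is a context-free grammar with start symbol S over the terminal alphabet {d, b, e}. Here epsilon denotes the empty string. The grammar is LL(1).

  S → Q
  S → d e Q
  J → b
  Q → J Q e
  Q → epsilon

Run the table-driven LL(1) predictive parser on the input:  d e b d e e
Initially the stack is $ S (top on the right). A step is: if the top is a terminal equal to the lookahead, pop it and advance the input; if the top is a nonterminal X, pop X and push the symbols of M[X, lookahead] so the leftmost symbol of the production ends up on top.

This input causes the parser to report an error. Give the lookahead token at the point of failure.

d

     Stack    Input          Action
  1  $ S      d e b d e e $  expand S → d e Q
  2  $ Q e d  d e b d e e $  match d
  3  $ Q e    e b d e e $    match e
  4  $ Q      b d e e $      expand Q → J Q e
  5  $ e Q J  b d e e $      expand J → b
  6  $ e Q b  b d e e $      match b
  7  $ e Q    d e e $        error: M[Q, d] is empty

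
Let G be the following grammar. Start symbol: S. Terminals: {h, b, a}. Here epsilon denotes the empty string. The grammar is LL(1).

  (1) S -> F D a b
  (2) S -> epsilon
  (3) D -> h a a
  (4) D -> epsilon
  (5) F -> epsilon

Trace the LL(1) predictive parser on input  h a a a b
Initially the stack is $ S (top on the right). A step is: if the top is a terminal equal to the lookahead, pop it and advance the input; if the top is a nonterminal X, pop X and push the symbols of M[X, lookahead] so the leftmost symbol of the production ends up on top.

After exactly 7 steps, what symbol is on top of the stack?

     Stack        Input        Action
  1  $ S          h a a a b $  expand S -> F D a b
  2  $ b a D F    h a a a b $  expand F -> epsilon
  3  $ b a D      h a a a b $  expand D -> h a a
  4  $ b a a a h  h a a a b $  match h
  5  $ b a a a    a a a b $    match a
  6  $ b a a      a a b $      match a
  7  $ b a        a b $        match a
Stack after step 7: $ b (top = b).

b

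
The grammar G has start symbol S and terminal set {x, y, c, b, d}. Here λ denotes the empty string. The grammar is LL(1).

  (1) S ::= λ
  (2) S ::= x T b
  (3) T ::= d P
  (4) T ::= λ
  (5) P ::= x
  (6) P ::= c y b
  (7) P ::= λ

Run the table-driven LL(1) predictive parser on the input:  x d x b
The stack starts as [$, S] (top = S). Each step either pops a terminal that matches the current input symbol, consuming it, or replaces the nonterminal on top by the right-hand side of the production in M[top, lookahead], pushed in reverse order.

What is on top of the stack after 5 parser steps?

x

     Stack    Input      Action
  1  $ S      x d x b $  expand S ::= x T b
  2  $ b T x  x d x b $  match x
  3  $ b T    d x b $    expand T ::= d P
  4  $ b P d  d x b $    match d
  5  $ b P    x b $      expand P ::= x
Stack after step 5: $ b x (top = x).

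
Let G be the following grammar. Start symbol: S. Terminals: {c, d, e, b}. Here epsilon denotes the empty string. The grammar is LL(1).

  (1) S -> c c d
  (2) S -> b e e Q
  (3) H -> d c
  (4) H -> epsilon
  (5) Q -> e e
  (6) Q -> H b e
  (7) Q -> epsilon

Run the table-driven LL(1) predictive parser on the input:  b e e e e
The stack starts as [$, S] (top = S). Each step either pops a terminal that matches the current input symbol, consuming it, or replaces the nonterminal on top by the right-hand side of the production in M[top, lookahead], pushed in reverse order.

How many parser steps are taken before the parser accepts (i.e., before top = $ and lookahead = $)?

     Stack      Input        Action
  1  $ S        b e e e e $  expand S -> b e e Q
  2  $ Q e e b  b e e e e $  match b
  3  $ Q e e    e e e e $    match e
  4  $ Q e      e e e $      match e
  5  $ Q        e e $        expand Q -> e e
  6  $ e e      e e $        match e
  7  $ e        e $          match e
Accept reached after 7 steps.

7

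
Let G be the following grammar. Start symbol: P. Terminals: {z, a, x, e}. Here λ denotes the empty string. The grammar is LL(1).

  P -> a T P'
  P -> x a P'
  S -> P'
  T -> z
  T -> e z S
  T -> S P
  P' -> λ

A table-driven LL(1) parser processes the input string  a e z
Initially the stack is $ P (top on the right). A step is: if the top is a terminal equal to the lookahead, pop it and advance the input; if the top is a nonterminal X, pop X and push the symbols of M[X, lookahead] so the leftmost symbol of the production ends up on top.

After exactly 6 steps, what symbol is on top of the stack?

step 1: stack=$ P  input=a e z $  — expand P -> a T P'
step 2: stack=$ P' T a  input=a e z $  — match a
step 3: stack=$ P' T  input=e z $  — expand T -> e z S
step 4: stack=$ P' S z e  input=e z $  — match e
step 5: stack=$ P' S z  input=z $  — match z
step 6: stack=$ P' S  input=$  — expand S -> P'
Stack after step 6: $ P' P' (top = P').

P'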